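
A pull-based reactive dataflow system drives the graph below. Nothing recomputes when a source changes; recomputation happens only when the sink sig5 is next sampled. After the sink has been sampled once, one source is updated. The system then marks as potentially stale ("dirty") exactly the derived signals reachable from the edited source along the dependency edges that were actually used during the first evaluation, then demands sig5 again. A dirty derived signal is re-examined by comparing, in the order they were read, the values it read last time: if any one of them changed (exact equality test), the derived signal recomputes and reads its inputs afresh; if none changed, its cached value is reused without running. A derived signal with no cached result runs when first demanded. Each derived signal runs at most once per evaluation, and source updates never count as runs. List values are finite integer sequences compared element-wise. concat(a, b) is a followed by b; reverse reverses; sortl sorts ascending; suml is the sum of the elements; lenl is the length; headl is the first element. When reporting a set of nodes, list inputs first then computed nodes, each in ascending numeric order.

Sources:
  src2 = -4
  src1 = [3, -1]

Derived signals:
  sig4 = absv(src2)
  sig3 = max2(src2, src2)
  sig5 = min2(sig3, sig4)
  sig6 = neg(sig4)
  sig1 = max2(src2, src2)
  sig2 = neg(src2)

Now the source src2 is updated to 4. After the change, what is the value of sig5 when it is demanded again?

First evaluation (everything demanded from the output):
  sig3 = max2(-4, -4) = -4
  sig4 = absv(-4) = 4
  sig5 = min2(-4, 4) = -4

Propagation after the edit:
  sig3: runs — src2 -4->4; src2 -4->4; result 4.
  sig4: runs — src2 -4->4; result 4 (same value as before).
  sig5: runs — sig3 -4->4; result 4.

New value of sig5: 4.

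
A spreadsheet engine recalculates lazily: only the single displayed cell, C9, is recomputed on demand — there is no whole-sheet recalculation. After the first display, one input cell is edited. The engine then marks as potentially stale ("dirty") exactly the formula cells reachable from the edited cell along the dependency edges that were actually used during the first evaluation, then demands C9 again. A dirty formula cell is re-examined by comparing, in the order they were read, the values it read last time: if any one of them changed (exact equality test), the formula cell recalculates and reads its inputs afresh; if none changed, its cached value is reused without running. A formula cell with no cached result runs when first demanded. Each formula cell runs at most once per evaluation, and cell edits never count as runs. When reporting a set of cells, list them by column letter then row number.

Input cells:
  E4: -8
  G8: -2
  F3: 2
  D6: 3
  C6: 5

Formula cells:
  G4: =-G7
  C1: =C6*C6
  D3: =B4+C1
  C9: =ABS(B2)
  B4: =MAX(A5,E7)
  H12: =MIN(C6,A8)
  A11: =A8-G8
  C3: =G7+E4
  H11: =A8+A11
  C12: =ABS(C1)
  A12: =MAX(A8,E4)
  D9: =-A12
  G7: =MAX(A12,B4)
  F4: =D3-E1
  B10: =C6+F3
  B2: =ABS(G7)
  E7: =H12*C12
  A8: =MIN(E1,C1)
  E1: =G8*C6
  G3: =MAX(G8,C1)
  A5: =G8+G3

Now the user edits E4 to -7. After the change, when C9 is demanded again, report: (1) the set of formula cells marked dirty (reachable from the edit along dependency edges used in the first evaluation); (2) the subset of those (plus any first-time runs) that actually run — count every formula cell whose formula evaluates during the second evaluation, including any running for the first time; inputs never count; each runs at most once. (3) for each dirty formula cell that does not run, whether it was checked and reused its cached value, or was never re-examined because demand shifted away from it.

Marked dirty: A12, B2, C9, G7.
Formula cells that run: A12, G7 — 2 in total.
Checked but reused from cache: B2, C9.
Key observation: the change is absorbed at G7 — it re-runs but produces the same value, and the output's value is unchanged.

First evaluation (everything demanded from the output):
  C1 = 5 * 5 = 25
  C12 = ABS(25) = 25
  E1 = -2 * 5 = -10
  A8 = MIN(-10, 25) = -10
  A12 = MAX(-10, -8) = -8
  G3 = MAX(-2, 25) = 25
  A5 = -2 + 25 = 23
  H12 = MIN(5, -10) = -10
  E7 = -10 * 25 = -250
  B4 = MAX(23, -250) = 23
  G7 = MAX(-8, 23) = 23
  B2 = ABS(23) = 23
  C9 = ABS(23) = 23

Propagation after the edit:
  A12: runs — E4 -8->-7; result -7.
  G7: runs — A12 -8->-7; result 23 (same value as before).
  B2: checked — values it read are unchanged (G7 unchanged); reused cached 23 without running.
  C9: checked — values it read are unchanged (B2 unchanged); reused cached 23 without running.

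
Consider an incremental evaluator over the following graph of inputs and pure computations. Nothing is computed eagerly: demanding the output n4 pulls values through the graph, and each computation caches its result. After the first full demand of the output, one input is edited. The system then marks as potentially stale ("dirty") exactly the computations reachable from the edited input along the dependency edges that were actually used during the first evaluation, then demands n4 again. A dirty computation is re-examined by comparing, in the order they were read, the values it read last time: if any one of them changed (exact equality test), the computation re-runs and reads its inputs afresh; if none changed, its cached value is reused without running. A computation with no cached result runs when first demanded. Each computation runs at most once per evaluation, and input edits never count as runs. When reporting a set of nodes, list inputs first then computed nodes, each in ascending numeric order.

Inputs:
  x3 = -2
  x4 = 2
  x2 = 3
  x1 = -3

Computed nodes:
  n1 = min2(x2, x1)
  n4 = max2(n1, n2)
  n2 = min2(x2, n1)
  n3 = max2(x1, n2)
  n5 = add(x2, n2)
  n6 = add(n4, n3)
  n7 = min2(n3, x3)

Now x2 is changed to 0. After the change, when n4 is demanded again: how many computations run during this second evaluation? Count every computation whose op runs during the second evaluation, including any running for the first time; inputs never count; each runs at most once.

Run set: n1, n2 (2 run).
The important point: at n4 every value read last time is unchanged, so the dirty flag clears without a run.

Initial pass — values computed on the first demand:
  n1 = min2(3, -3) = -3
  n2 = min2(3, -3) = -3
  n4 = max2(-3, -3) = -3

Second demand — change propagation:
  n1: re-runs because x2 3->0; new result -3 (unchanged).
  n2: re-runs because x2 3->0; new result -3 (unchanged).
  n4: re-examined; everything it read last time is the same (n1 unchanged, n2 unchanged) — cache -3 kept, no run.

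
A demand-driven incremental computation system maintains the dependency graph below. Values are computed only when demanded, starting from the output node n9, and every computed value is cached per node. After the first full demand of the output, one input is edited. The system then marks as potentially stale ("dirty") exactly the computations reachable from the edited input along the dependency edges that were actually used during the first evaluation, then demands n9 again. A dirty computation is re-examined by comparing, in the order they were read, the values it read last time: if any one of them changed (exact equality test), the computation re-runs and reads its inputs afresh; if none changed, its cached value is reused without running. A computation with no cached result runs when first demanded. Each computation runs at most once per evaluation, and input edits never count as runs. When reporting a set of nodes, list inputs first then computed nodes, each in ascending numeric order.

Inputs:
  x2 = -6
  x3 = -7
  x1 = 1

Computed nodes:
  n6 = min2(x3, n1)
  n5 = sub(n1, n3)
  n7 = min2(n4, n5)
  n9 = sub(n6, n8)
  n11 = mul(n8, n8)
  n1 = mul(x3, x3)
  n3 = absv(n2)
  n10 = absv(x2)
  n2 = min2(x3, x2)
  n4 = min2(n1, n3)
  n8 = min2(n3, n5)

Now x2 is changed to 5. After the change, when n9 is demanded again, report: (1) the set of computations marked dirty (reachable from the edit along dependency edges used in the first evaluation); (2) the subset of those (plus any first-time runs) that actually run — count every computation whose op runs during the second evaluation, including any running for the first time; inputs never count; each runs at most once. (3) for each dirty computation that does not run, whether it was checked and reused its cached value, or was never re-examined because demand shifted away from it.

First evaluation (everything demanded from the output):
  n1 = mul(-7, -7) = 49
  n2 = min2(-7, -6) = -7
  n3 = absv(-7) = 7
  n5 = sub(49, 7) = 42
  n6 = min2(-7, 49) = -7
  n8 = min2(7, 42) = 7
  n9 = sub(-7, 7) = -14

Propagation after the edit:
  n2: runs — x2 -6->5; result -7 (same value as before).
  n3: checked — values it read are unchanged (n2 unchanged); reused cached 7 without running.
  n5: checked — values it read are unchanged (n1 unchanged, n3 unchanged); reused cached 42 without running.
  n8: checked — values it read are unchanged (n3 unchanged, n5 unchanged); reused cached 7 without running.
  n9: checked — values it read are unchanged (n6 unchanged, n8 unchanged); reused cached -14 without running.

Key observation: the change is absorbed at n2 — it re-runs but produces the same value, and the output's value is unchanged.

Marked dirty: n2, n3, n5, n8, n9.
Computations that run: n2 — 1 in total.
Checked but reused from cache: n3, n5, n8, n9.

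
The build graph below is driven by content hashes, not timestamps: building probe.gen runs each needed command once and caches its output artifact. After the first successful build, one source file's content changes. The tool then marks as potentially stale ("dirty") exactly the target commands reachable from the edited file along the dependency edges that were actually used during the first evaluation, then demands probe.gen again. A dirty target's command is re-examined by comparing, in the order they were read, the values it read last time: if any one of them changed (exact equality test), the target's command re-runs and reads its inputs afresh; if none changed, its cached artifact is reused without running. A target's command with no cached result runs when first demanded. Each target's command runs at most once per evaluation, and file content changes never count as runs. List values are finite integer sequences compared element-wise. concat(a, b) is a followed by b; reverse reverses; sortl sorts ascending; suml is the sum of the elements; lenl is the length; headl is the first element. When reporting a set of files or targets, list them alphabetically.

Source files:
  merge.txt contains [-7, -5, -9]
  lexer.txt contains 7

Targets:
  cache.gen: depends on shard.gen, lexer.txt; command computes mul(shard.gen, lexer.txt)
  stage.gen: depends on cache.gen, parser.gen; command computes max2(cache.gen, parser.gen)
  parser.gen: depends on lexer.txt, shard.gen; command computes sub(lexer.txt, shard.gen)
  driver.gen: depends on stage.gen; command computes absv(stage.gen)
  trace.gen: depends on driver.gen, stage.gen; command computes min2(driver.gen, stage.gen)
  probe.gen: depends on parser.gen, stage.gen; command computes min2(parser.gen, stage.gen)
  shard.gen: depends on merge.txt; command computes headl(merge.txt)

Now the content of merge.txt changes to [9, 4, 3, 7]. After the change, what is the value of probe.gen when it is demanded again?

Initial pass — values computed on the first demand:
  shard.gen = headl([-7, -5, -9]) = -7
  cache.gen = mul(-7, 7) = -49
  parser.gen = sub(7, -7) = 14
  stage.gen = max2(-49, 14) = 14
  probe.gen = min2(14, 14) = 14

Second demand — change propagation:
  shard.gen: re-runs because merge.txt [-7, -5, -9]->[9, 4, 3, 7]; new result 9.
  cache.gen: re-runs because shard.gen -7->9; new result 63.
  parser.gen: re-runs because shard.gen -7->9; new result -2.
  stage.gen: re-runs because cache.gen -49->63; parser.gen 14->-2; new result 63.
  probe.gen: re-runs because parser.gen 14->-2; stage.gen 14->63; new result -2.

probe.gen now evaluates to -2.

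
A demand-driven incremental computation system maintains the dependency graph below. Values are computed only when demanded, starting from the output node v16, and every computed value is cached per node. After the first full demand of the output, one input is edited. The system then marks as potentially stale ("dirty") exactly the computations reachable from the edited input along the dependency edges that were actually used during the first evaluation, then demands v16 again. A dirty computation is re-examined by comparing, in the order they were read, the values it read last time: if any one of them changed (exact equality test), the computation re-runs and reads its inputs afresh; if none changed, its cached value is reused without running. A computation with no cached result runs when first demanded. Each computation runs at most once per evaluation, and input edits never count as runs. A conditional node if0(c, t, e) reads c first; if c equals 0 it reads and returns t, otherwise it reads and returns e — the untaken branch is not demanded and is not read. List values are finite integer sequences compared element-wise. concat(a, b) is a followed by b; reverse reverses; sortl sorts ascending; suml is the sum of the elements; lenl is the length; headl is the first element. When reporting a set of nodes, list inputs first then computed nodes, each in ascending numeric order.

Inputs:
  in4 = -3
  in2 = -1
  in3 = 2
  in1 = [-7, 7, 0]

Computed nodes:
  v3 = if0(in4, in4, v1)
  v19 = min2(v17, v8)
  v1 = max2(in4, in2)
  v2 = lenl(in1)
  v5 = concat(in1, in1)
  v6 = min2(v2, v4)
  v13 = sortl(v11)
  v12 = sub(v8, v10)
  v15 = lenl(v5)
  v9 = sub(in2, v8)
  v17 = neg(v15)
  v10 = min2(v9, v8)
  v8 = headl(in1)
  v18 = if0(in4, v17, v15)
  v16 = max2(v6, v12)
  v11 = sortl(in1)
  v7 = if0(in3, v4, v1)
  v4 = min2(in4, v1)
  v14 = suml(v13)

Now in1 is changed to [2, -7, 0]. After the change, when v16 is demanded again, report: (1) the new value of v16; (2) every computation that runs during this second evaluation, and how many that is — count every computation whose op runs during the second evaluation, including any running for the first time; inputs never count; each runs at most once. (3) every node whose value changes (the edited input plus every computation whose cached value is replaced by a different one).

First evaluation (everything demanded from the output):
  v1 = max2(-3, -1) = -1
  v2 = lenl([-7, 7, 0]) = 3
  v4 = min2(-3, -1) = -3
  v6 = min2(3, -3) = -3
  v8 = headl([-7, 7, 0]) = -7
  v9 = sub(-1, -7) = 6
  v10 = min2(6, -7) = -7
  v12 = sub(-7, -7) = 0
  v16 = max2(-3, 0) = 0

Propagation after the edit:
  v2: runs — in1 [-7, 7, 0]->[2, -7, 0]; result 3 (same value as before).
  v6: checked — values it read are unchanged (v2 unchanged, v4 unchanged); reused cached -3 without running.
  v8: runs — in1 [-7, 7, 0]->[2, -7, 0]; result 2.
  v9: runs — v8 -7->2; result -3.
  v10: runs — v9 6->-3; v8 -7->2; result -3.
  v12: runs — v8 -7->2; v10 -7->-3; result 5.
  v16: runs — v12 0->5; result 5.

Key observation: the cutoff stops propagation at v6 — its inputs' values are unchanged, so it reuses its cache.

New value of v16: 5.
Computations that run: v2, v8, v9, v10, v12, v16 — 6 in total.
Values that change: in1, v8, v9, v10, v12, v16.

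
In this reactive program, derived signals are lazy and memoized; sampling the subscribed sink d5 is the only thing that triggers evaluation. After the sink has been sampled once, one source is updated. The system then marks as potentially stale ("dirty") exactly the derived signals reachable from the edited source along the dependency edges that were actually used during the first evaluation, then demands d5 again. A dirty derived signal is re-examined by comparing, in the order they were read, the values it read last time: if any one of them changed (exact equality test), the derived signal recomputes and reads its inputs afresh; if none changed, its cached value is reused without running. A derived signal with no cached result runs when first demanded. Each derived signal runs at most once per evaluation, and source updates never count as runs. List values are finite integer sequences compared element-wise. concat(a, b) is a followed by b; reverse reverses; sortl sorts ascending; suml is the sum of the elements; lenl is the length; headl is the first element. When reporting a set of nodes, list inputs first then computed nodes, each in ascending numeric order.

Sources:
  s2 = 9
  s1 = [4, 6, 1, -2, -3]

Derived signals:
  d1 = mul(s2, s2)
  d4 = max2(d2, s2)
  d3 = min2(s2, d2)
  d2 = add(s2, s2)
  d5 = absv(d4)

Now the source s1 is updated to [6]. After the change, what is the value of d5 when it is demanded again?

Demanding d5 again yields 18.
Note the shortcut — nothing in the graph depends on s1 at all, so no recomputation happens.

First demand of the output computes:
  d2 = add(9, 9) = 18
  d4 = max2(18, 9) = 18
  d5 = absv(18) = 18

After the edit, cleaning proceeds:
  no node depends on s1 at all; the second demand re-runs nothing.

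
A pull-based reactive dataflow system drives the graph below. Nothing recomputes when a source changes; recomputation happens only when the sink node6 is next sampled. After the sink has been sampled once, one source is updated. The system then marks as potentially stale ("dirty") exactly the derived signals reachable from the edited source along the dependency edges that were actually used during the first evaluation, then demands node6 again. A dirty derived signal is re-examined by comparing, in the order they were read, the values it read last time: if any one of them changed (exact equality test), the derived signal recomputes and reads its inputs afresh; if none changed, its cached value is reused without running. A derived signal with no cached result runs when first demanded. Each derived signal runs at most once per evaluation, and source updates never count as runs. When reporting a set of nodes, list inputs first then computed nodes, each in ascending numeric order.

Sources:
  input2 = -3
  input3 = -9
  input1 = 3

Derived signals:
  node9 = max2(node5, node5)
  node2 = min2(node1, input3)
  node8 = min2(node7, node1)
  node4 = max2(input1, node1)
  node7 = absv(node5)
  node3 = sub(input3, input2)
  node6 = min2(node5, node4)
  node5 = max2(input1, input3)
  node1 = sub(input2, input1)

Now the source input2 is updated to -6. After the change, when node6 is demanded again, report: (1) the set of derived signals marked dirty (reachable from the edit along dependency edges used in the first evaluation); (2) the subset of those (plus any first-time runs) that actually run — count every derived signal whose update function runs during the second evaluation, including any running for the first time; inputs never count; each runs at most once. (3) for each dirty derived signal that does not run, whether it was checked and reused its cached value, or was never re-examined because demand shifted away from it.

First evaluation (everything demanded from the output):
  node1 = sub(-3, 3) = -6
  node4 = max2(3, -6) = 3
  node5 = max2(3, -9) = 3
  node6 = min2(3, 3) = 3

Propagation after the edit:
  node1: runs — input2 -3->-6; result -9.
  node4: runs — node1 -6->-9; result 3 (same value as before).
  node6: checked — values it read are unchanged (node5 unchanged, node4 unchanged); reused cached 3 without running.

Key observation: the change is absorbed at node4 — it re-runs but produces the same value, and the output's value is unchanged.

Marked dirty: node1, node4, node6.
Derived signals that run: node1, node4 — 2 in total.
Checked but reused from cache: node6.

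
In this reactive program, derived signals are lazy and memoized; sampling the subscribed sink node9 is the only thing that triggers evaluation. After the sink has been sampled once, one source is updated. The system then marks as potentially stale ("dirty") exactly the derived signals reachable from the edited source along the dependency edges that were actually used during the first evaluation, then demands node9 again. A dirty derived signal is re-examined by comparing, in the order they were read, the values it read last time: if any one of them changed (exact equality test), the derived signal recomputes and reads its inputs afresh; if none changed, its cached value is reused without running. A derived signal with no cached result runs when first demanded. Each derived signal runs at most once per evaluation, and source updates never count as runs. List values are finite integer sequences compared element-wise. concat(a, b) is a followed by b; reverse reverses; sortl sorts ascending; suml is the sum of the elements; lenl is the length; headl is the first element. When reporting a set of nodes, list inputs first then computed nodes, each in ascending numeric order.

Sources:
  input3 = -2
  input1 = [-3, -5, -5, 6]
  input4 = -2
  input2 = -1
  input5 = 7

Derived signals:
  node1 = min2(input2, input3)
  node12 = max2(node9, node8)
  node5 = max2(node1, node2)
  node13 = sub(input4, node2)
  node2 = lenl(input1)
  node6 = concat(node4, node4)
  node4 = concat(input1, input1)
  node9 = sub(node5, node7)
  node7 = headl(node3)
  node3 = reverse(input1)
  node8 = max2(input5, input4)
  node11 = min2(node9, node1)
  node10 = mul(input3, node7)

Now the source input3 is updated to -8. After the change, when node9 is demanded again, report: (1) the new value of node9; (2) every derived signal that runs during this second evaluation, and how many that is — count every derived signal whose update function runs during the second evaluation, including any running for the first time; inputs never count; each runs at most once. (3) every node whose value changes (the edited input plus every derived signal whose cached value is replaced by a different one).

Demanding node9 again yields -2.
2 derived signals run: node1, node5.
The nodes whose values change: input3, node1.
Note the absorption at node5: it re-runs yet its value is the same, leaving the output's value untouched.

First demand of the output computes:
  node1 = min2(-1, -2) = -2
  node2 = lenl([-3, -5, -5, 6]) = 4
  node3 = reverse([-3, -5, -5, 6]) = [6, -5, -5, -3]
  node5 = max2(-2, 4) = 4
  node7 = headl([6, -5, -5, -3]) = 6
  node9 = sub(4, 6) = -2

After the edit, cleaning proceeds:
  node1: a read changed (input3 -2->-8) — executes, giving -8.
  node5: a read changed (node1 -2->-8) — executes, giving 4 — identical to its old value.
  node9: dirty, but its reads are unchanged (node5 unchanged, node7 unchanged); cached -2 stands.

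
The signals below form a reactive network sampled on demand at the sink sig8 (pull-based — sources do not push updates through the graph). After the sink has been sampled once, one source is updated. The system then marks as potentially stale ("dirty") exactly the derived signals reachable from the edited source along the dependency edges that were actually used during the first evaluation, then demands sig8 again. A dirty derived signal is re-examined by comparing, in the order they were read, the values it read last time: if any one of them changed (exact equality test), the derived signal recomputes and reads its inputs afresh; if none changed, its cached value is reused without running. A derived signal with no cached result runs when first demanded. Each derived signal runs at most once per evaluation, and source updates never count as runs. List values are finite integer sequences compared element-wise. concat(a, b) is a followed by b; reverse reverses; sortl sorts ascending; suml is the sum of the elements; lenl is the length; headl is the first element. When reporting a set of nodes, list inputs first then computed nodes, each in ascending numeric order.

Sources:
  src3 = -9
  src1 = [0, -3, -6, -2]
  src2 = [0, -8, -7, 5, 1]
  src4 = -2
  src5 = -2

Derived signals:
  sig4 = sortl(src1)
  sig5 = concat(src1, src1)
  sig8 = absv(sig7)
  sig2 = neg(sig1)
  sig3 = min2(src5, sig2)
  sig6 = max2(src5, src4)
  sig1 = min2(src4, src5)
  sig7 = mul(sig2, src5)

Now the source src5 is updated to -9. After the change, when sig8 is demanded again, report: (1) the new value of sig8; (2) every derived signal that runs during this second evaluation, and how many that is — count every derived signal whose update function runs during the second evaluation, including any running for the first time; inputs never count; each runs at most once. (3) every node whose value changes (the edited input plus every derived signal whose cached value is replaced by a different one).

sig8 now evaluates to 81.
Run set: sig1, sig2, sig7, sig8 (4 run).
Changed values: src5, sig1, sig2, sig7, sig8.

Initial pass — values computed on the first demand:
  sig1 = min2(-2, -2) = -2
  sig2 = neg(-2) = 2
  sig7 = mul(2, -2) = -4
  sig8 = absv(-4) = 4

Second demand — change propagation:
  sig1: re-runs because src5 -2->-9; new result -9.
  sig2: re-runs because sig1 -2->-9; new result 9.
  sig7: re-runs because sig2 2->9; src5 -2->-9; new result -81.
  sig8: re-runs because sig7 -4->-81; new result 81.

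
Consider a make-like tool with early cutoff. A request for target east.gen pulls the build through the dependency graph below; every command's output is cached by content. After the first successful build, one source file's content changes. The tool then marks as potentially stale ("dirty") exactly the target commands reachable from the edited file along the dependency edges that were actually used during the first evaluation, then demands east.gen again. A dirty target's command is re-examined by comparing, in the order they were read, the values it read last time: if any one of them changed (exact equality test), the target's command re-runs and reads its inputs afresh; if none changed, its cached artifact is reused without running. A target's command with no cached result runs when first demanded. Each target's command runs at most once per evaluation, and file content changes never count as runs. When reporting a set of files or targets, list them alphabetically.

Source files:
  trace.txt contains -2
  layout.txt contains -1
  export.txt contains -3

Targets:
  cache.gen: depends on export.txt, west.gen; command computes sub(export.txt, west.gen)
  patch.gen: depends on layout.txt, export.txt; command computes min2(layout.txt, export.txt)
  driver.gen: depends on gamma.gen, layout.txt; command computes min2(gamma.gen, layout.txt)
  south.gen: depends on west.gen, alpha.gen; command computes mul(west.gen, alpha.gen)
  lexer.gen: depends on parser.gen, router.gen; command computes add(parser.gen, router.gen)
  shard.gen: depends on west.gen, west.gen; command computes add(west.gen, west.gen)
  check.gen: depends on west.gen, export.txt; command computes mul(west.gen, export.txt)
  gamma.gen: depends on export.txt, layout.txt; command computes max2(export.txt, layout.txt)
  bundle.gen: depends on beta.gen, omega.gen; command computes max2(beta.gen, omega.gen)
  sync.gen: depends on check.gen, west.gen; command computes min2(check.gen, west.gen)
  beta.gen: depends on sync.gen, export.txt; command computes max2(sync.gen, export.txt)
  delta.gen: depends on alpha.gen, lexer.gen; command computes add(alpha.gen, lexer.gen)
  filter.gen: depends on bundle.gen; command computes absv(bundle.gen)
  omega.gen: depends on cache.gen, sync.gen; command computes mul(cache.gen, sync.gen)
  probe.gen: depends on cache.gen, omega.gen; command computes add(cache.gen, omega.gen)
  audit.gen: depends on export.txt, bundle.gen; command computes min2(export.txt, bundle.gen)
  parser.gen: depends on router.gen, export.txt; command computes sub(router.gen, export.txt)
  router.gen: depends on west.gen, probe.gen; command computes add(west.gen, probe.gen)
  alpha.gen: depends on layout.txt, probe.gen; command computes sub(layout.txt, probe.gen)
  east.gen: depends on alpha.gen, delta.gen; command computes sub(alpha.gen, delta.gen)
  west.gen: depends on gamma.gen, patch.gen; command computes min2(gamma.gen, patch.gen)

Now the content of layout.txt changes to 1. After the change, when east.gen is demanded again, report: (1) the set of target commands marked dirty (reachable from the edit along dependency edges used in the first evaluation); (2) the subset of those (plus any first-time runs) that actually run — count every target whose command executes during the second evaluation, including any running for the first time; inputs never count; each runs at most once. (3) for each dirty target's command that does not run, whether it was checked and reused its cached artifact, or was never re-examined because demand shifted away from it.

The edit dirties: alpha.gen, cache.gen, check.gen, delta.gen, east.gen, gamma.gen, lexer.gen, omega.gen, parser.gen, patch.gen, probe.gen, router.gen, sync.gen, west.gen.
6 target commands run: alpha.gen, delta.gen, east.gen, gamma.gen, patch.gen, west.gen.
Cache hits after checking: cache.gen, check.gen, lexer.gen, omega.gen, parser.gen, probe.gen, router.gen, sync.gen.
Note where the cutoff bites: check.gen is checked, finds nothing changed, and keeps its cache.

First demand of the output computes:
  gamma.gen = max2(-3, -1) = -1
  patch.gen = min2(-1, -3) = -3
  west.gen = min2(-1, -3) = -3
  cache.gen = sub(-3, -3) = 0
  check.gen = mul(-3, -3) = 9
  sync.gen = min2(9, -3) = -3
  omega.gen = mul(0, -3) = 0
  probe.gen = add(0, 0) = 0
  alpha.gen = sub(-1, 0) = -1
  router.gen = add(-3, 0) = -3
  parser.gen = sub(-3, -3) = 0
  lexer.gen = add(0, -3) = -3
  delta.gen = add(-1, -3) = -4
  east.gen = sub(-1, -4) = 3

After the edit, cleaning proceeds:
  gamma.gen: a read changed (layout.txt -1->1) — executes, giving 1.
  patch.gen: a read changed (layout.txt -1->1) — executes, giving -3 — identical to its old value.
  west.gen: a read changed (gamma.gen -1->1) — executes, giving -3 — identical to its old value.
  cache.gen: dirty, but its reads are unchanged (export.txt unchanged, west.gen unchanged); cached 0 stands.
  check.gen: dirty, but its reads are unchanged (west.gen unchanged, export.txt unchanged); cached 9 stands.
  sync.gen: dirty, but its reads are unchanged (check.gen unchanged, west.gen unchanged); cached -3 stands.
  omega.gen: dirty, but its reads are unchanged (cache.gen unchanged, sync.gen unchanged); cached 0 stands.
  probe.gen: dirty, but its reads are unchanged (cache.gen unchanged, omega.gen unchanged); cached 0 stands.
  alpha.gen: a read changed (layout.txt -1->1) — executes, giving 1.
  router.gen: dirty, but its reads are unchanged (west.gen unchanged, probe.gen unchanged); cached -3 stands.
  parser.gen: dirty, but its reads are unchanged (router.gen unchanged, export.txt unchanged); cached 0 stands.
  lexer.gen: dirty, but its reads are unchanged (parser.gen unchanged, router.gen unchanged); cached -3 stands.
  delta.gen: a read changed (alpha.gen -1->1) — executes, giving -2.
  east.gen: a read changed (alpha.gen -1->1; delta.gen -4->-2) — executes, giving 3 — identical to its old value.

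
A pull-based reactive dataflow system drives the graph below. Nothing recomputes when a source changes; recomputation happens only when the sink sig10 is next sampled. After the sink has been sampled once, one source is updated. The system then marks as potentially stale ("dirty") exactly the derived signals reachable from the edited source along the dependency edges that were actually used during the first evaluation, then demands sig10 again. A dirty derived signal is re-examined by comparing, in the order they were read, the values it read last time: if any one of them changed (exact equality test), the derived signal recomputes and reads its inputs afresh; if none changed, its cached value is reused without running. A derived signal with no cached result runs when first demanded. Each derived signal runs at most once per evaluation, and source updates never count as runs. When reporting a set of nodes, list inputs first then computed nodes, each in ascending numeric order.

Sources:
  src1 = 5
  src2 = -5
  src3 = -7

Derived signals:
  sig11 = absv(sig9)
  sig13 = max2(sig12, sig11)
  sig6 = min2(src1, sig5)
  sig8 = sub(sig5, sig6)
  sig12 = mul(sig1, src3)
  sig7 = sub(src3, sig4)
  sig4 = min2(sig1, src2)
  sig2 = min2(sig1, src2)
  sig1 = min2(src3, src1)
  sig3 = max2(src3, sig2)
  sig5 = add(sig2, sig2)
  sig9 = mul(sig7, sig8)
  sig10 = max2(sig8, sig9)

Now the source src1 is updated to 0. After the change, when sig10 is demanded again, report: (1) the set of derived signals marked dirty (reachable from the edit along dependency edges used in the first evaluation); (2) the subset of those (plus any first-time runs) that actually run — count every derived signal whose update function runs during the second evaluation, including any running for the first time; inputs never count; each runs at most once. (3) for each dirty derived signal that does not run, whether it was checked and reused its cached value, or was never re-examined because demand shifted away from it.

First evaluation (everything demanded from the output):
  sig1 = min2(-7, 5) = -7
  sig2 = min2(-7, -5) = -7
  sig4 = min2(-7, -5) = -7
  sig5 = add(-7, -7) = -14
  sig6 = min2(5, -14) = -14
  sig7 = sub(-7, -7) = 0
  sig8 = sub(-14, -14) = 0
  sig9 = mul(0, 0) = 0
  sig10 = max2(0, 0) = 0

Propagation after the edit:
  sig1: runs — src1 5->0; result -7 (same value as before).
  sig2: checked — values it read are unchanged (sig1 unchanged, src2 unchanged); reused cached -7 without running.
  sig4: checked — values it read are unchanged (sig1 unchanged, src2 unchanged); reused cached -7 without running.
  sig5: checked — values it read are unchanged (sig2 unchanged, sig2 unchanged); reused cached -14 without running.
  sig6: runs — src1 5->0; result -14 (same value as before).
  sig7: checked — values it read are unchanged (src3 unchanged, sig4 unchanged); reused cached 0 without running.
  sig8: checked — values it read are unchanged (sig5 unchanged, sig6 unchanged); reused cached 0 without running.
  sig9: checked — values it read are unchanged (sig7 unchanged, sig8 unchanged); reused cached 0 without running.
  sig10: checked — values it read are unchanged (sig8 unchanged, sig9 unchanged); reused cached 0 without running.

Key observation: the cutoff stops propagation at sig2 — its inputs' values are unchanged, so it reuses its cache.

Marked dirty: sig1, sig2, sig4, sig5, sig6, sig7, sig8, sig9, sig10.
Derived signals that run: sig1, sig6 — 2 in total.
Checked but reused from cache: sig2, sig4, sig5, sig7, sig8, sig9, sig10.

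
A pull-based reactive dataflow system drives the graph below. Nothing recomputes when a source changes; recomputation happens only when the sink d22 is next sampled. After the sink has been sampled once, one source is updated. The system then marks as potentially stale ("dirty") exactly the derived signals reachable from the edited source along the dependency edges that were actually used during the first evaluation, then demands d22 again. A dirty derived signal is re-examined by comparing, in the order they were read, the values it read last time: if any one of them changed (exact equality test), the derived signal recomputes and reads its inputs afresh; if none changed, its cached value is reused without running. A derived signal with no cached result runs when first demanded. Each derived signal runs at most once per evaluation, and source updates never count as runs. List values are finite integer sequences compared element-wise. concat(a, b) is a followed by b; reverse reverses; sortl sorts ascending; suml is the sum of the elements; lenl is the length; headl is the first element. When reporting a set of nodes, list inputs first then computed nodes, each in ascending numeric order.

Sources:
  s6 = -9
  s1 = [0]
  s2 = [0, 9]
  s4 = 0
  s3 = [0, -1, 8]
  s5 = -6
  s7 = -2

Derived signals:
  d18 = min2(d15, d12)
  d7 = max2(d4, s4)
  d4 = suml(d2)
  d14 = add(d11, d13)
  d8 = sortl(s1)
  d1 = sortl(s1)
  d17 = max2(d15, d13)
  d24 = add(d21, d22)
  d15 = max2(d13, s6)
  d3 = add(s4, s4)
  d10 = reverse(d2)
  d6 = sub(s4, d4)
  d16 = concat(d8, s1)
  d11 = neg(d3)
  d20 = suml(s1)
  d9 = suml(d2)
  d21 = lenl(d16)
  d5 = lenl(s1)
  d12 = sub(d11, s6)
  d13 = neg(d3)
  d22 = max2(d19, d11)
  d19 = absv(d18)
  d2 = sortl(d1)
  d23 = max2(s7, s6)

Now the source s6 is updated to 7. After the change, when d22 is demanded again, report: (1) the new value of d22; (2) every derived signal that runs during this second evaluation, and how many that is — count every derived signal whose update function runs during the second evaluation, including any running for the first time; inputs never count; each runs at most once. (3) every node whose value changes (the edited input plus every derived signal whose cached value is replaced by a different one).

First evaluation (everything demanded from the output):
  d3 = add(0, 0) = 0
  d11 = neg(0) = 0
  d12 = sub(0, -9) = 9
  d13 = neg(0) = 0
  d15 = max2(0, -9) = 0
  d18 = min2(0, 9) = 0
  d19 = absv(0) = 0
  d22 = max2(0, 0) = 0

Propagation after the edit:
  d12: runs — s6 -9->7; result -7.
  d15: runs — s6 -9->7; result 7.
  d18: runs — d15 0->7; d12 9->-7; result -7.
  d19: runs — d18 0->-7; result 7.
  d22: runs — d19 0->7; result 7.

New value of d22: 7.
Derived signals that run: d12, d15, d18, d19, d22 — 5 in total.
Values that change: s6, d12, d15, d18, d19, d22.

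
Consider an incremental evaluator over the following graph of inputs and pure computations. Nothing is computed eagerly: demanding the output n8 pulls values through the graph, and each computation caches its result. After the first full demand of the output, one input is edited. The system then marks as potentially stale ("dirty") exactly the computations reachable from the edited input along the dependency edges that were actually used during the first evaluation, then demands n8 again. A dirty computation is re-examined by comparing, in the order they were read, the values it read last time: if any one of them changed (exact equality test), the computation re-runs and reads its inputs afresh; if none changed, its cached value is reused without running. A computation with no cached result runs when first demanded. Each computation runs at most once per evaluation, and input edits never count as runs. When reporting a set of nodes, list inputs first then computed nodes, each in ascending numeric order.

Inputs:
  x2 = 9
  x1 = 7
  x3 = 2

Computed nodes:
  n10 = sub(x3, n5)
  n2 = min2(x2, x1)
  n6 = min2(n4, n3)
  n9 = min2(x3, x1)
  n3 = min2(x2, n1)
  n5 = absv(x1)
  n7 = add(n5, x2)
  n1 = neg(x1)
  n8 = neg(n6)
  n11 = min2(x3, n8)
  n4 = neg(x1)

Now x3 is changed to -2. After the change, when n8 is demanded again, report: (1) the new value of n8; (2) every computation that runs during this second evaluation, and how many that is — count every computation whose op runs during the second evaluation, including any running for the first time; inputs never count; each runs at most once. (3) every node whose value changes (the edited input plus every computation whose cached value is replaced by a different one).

n8 now evaluates to 7.
Run set: none (0 run).
Changed values: x3.
The important point: nothing the output needs ever reads x3, so the edit is invisible to it.

Initial pass — values computed on the first demand:
  n1 = neg(7) = -7
  n3 = min2(9, -7) = -7
  n4 = neg(7) = -7
  n6 = min2(-7, -7) = -7
  n8 = neg(-7) = 7

Second demand — change propagation:
  no demanded computation ever read x3, so the edit dirties nothing and nothing runs.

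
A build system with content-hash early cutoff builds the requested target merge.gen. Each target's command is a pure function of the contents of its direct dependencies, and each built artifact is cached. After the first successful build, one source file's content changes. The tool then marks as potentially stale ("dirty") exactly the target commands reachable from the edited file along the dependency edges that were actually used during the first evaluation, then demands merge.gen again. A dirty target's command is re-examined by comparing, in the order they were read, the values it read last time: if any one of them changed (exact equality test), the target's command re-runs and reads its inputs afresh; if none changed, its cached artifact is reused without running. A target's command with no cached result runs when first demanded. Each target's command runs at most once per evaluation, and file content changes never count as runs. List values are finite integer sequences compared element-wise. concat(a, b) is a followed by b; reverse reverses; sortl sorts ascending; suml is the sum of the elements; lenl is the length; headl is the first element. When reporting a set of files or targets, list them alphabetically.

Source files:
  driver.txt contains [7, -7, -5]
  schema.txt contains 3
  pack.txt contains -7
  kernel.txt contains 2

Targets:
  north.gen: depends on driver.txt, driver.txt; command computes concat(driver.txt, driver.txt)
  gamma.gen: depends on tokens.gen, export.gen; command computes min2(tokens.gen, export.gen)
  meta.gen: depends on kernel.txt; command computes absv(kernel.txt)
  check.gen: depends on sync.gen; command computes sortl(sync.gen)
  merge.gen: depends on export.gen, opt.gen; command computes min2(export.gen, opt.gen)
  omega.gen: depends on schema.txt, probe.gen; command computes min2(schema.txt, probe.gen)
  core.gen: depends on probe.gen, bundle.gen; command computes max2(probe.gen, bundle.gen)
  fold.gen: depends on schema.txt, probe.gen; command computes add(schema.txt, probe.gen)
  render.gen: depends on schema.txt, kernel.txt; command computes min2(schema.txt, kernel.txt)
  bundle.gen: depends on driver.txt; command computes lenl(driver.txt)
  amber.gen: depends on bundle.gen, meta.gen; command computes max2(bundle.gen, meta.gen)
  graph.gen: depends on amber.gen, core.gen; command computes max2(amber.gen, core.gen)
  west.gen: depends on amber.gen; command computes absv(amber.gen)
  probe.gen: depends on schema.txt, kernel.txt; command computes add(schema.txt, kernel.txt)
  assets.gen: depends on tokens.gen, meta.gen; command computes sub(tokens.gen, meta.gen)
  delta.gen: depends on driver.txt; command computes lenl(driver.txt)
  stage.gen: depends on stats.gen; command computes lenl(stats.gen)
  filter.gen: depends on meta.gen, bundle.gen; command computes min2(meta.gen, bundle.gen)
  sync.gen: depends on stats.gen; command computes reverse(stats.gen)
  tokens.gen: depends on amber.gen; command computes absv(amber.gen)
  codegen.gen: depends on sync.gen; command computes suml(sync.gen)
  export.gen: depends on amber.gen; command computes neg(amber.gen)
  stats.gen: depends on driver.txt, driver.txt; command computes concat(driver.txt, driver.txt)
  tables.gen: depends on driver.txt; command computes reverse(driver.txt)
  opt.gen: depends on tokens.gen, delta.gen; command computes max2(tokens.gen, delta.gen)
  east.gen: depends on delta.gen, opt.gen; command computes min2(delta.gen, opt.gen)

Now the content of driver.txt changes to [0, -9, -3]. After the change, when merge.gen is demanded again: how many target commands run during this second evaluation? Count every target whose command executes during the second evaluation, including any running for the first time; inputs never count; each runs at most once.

First evaluation (everything demanded from the output):
  bundle.gen = lenl([7, -7, -5]) = 3
  delta.gen = lenl([7, -7, -5]) = 3
  meta.gen = absv(2) = 2
  amber.gen = max2(3, 2) = 3
  export.gen = neg(3) = -3
  tokens.gen = absv(3) = 3
  opt.gen = max2(3, 3) = 3
  merge.gen = min2(-3, 3) = -3

Propagation after the edit:
  bundle.gen: runs — driver.txt [7, -7, -5]->[0, -9, -3]; result 3 (same value as before).
  amber.gen: checked — values it read are unchanged (bundle.gen unchanged, meta.gen unchanged); reused cached 3 without running.
  delta.gen: runs — driver.txt [7, -7, -5]->[0, -9, -3]; result 3 (same value as before).
  export.gen: checked — values it read are unchanged (amber.gen unchanged); reused cached -3 without running.
  tokens.gen: checked — values it read are unchanged (amber.gen unchanged); reused cached 3 without running.
  opt.gen: checked — values it read are unchanged (tokens.gen unchanged, delta.gen unchanged); reused cached 3 without running.
  merge.gen: checked — values it read are unchanged (export.gen unchanged, opt.gen unchanged); reused cached -3 without running.

Key observation: the cutoff stops propagation at amber.gen — its inputs' values are unchanged, so it reuses its cache.

Target commands that run: bundle.gen, delta.gen — 2 in total.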